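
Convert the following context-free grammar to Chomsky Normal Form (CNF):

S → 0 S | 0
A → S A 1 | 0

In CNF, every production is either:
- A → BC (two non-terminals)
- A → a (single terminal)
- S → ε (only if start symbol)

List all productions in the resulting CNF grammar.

T0 → 0; S → 0; T1 → 1; A → 0; S → T0 S; A → S X0; X0 → A T1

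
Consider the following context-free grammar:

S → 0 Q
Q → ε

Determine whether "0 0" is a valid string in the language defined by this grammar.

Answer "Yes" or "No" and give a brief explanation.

No - no valid derivation exists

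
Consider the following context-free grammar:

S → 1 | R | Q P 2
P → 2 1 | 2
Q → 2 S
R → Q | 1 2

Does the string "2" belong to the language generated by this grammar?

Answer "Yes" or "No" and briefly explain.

No - no valid derivation exists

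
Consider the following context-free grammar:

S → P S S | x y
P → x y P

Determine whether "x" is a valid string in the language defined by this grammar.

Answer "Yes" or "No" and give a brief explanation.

No - no valid derivation exists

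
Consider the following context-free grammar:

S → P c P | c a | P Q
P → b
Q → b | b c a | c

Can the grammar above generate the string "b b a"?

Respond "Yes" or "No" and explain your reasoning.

No - no valid derivation exists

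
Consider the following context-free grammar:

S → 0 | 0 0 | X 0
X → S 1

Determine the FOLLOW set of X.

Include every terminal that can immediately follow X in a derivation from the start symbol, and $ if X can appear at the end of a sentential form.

We compute FOLLOW(X) using the standard algorithm.
FOLLOW(S) starts with {$}.
FIRST(S) = {0}
FIRST(X) = {0}
FOLLOW(S) = {$, 1}
FOLLOW(X) = {0}
Therefore, FOLLOW(X) = {0}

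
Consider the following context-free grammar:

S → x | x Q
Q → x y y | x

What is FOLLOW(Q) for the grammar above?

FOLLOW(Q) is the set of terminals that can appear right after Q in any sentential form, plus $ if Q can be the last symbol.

We compute FOLLOW(Q) using the standard algorithm.
FOLLOW(S) starts with {$}.
FIRST(Q) = {x}
FIRST(S) = {x}
FOLLOW(Q) = {$}
FOLLOW(S) = {$}
Therefore, FOLLOW(Q) = {$}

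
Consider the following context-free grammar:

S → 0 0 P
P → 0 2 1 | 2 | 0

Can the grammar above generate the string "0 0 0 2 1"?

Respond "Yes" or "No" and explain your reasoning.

Yes - a valid derivation exists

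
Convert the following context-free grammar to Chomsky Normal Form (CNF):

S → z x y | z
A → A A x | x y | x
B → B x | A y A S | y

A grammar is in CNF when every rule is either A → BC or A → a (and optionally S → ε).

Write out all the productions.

TZ → z; TX → x; TY → y; S → z; A → x; B → y; S → TZ X0; X0 → TX TY; A → A X1; X1 → A TX; A → TX TY; B → B TX; B → A X2; X2 → TY X3; X3 → A S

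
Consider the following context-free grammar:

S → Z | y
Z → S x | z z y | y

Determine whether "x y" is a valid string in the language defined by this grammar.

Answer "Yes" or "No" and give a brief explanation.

No - no valid derivation exists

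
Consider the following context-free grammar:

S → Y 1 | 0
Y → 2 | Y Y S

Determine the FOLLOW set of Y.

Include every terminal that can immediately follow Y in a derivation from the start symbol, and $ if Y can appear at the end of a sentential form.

We compute FOLLOW(Y) using the standard algorithm.
FOLLOW(S) starts with {$}.
FIRST(S) = {0, 2}
FIRST(Y) = {2}
FOLLOW(S) = {$, 0, 1, 2}
FOLLOW(Y) = {0, 1, 2}
Therefore, FOLLOW(Y) = {0, 1, 2}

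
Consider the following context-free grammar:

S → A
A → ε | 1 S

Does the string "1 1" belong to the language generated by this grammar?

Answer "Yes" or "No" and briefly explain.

Yes - a valid derivation exists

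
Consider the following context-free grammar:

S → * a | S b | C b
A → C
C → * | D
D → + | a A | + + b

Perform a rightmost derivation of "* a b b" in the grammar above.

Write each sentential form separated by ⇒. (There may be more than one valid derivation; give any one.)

S ⇒ S b ⇒ S b b ⇒ * a b b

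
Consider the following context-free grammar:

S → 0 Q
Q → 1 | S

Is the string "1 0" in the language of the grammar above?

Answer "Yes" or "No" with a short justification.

No - no valid derivation exists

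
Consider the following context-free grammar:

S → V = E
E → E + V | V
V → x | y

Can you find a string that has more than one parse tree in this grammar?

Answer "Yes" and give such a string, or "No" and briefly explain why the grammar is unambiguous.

No - the grammar is unambiguous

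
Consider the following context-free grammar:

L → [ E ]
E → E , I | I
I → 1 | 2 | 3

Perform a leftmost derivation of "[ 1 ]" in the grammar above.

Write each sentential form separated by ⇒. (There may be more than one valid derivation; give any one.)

L ⇒ [ E ] ⇒ [ I ] ⇒ [ 1 ]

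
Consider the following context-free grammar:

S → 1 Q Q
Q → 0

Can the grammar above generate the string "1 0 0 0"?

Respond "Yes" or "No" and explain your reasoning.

No - no valid derivation exists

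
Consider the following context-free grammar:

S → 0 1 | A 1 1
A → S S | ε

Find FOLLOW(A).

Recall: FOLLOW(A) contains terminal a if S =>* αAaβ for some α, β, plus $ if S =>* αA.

We compute FOLLOW(A) using the standard algorithm.
FOLLOW(S) starts with {$}.
FIRST(A) = {0, 1, ε}
FIRST(S) = {0, 1}
FOLLOW(A) = {1}
FOLLOW(S) = {$, 0, 1}
Therefore, FOLLOW(A) = {1}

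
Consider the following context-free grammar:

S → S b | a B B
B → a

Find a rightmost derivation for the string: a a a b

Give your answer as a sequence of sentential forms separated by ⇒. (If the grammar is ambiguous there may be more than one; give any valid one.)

S ⇒ S b ⇒ a B B b ⇒ a B a b ⇒ a a a b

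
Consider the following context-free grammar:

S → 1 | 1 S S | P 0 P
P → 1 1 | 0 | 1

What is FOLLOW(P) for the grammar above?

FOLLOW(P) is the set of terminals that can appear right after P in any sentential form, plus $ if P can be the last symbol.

We compute FOLLOW(P) using the standard algorithm.
FOLLOW(S) starts with {$}.
FIRST(P) = {0, 1}
FIRST(S) = {0, 1}
FOLLOW(P) = {$, 0, 1}
FOLLOW(S) = {$, 0, 1}
Therefore, FOLLOW(P) = {$, 0, 1}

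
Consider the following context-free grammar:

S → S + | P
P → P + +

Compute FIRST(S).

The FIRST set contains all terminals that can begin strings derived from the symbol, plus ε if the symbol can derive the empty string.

We compute FIRST(S) using the standard algorithm.
FIRST(P) = {}
FIRST(S) = {}
Therefore, FIRST(S) = {}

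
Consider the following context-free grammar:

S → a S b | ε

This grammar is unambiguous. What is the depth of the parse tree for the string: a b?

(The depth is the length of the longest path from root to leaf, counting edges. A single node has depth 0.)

2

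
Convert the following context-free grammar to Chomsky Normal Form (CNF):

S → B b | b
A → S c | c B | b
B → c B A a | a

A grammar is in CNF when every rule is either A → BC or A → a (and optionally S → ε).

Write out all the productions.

TB → b; S → b; TC → c; A → b; TA → a; B → a; S → B TB; A → S TC; A → TC B; B → TC X0; X0 → B X1; X1 → A TA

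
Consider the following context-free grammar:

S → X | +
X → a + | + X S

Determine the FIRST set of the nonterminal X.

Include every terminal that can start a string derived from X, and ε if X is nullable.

We compute FIRST(X) using the standard algorithm.
FIRST(S) = {+, a}
FIRST(X) = {+, a}
Therefore, FIRST(X) = {+, a}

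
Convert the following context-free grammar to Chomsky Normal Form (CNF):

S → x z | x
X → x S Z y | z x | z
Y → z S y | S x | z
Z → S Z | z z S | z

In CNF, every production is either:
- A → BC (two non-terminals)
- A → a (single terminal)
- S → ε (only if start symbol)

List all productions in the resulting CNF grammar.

TX → x; TZ → z; S → x; TY → y; X → z; Y → z; Z → z; S → TX TZ; X → TX X0; X0 → S X1; X1 → Z TY; X → TZ TX; Y → TZ X2; X2 → S TY; Y → S TX; Z → S Z; Z → TZ X3; X3 → TZ S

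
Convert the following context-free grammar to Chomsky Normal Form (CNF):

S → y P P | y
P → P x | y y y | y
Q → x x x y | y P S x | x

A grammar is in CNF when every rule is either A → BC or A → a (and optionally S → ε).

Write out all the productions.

TY → y; S → y; TX → x; P → y; Q → x; S → TY X0; X0 → P P; P → P TX; P → TY X1; X1 → TY TY; Q → TX X2; X2 → TX X3; X3 → TX TY; Q → TY X4; X4 → P X5; X5 → S TX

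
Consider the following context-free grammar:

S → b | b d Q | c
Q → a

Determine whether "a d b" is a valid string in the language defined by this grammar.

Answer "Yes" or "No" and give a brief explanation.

No - no valid derivation exists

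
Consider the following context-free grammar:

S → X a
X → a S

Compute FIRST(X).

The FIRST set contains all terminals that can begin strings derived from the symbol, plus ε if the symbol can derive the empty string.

We compute FIRST(X) using the standard algorithm.
FIRST(S) = {a}
FIRST(X) = {a}
Therefore, FIRST(X) = {a}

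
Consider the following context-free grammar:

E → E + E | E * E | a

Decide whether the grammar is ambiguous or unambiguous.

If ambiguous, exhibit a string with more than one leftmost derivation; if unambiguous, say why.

Ambiguous - the string 'a * a + a' has two distinct leftmost derivations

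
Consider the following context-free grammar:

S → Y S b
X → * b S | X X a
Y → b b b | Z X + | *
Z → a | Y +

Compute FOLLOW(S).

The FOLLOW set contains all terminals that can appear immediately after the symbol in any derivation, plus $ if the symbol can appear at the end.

We compute FOLLOW(S) using the standard algorithm.
FOLLOW(S) starts with {$}.
FIRST(S) = {*, a, b}
FIRST(X) = {*}
FIRST(Y) = {*, a, b}
FIRST(Z) = {*, a, b}
FOLLOW(S) = {$, *, +, a, b}
FOLLOW(X) = {*, +, a}
FOLLOW(Y) = {*, +, a, b}
FOLLOW(Z) = {*}
Therefore, FOLLOW(S) = {$, *, +, a, b}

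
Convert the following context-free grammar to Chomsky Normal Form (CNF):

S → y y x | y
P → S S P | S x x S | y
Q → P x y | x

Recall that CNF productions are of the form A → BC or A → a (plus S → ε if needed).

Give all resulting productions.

TY → y; TX → x; S → y; P → y; Q → x; S → TY X0; X0 → TY TX; P → S X1; X1 → S P; P → S X2; X2 → TX X3; X3 → TX S; Q → P X4; X4 → TX TY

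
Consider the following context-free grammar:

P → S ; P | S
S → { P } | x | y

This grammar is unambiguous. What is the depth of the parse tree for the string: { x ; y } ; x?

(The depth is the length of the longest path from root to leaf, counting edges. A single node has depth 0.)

5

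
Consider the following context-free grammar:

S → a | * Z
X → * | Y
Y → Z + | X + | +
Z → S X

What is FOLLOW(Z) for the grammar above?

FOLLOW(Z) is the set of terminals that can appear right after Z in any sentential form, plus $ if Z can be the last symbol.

We compute FOLLOW(Z) using the standard algorithm.
FOLLOW(S) starts with {$}.
FIRST(S) = {*, a}
FIRST(X) = {*, +, a}
FIRST(Y) = {*, +, a}
FIRST(Z) = {*, a}
FOLLOW(S) = {$, *, +, a}
FOLLOW(X) = {$, *, +, a}
FOLLOW(Y) = {$, *, +, a}
FOLLOW(Z) = {$, *, +, a}
Therefore, FOLLOW(Z) = {$, *, +, a}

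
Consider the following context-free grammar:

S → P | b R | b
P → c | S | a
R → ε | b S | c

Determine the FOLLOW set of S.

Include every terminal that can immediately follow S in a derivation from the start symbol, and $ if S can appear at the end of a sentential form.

We compute FOLLOW(S) using the standard algorithm.
FOLLOW(S) starts with {$}.
FIRST(P) = {a, b, c}
FIRST(R) = {b, c, ε}
FIRST(S) = {a, b, c}
FOLLOW(P) = {$}
FOLLOW(R) = {$}
FOLLOW(S) = {$}
Therefore, FOLLOW(S) = {$}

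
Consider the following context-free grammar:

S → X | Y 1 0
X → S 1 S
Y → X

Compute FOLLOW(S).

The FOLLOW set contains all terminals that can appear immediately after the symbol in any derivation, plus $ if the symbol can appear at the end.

We compute FOLLOW(S) using the standard algorithm.
FOLLOW(S) starts with {$}.
FIRST(S) = {}
FIRST(X) = {}
FIRST(Y) = {}
FOLLOW(S) = {$, 1}
FOLLOW(X) = {$, 1}
FOLLOW(Y) = {1}
Therefore, FOLLOW(S) = {$, 1}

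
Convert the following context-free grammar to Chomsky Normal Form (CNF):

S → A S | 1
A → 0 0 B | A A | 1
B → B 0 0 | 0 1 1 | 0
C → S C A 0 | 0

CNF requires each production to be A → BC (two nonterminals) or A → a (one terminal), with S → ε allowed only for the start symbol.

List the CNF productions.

S → 1; T0 → 0; A → 1; T1 → 1; B → 0; C → 0; S → A S; A → T0 X0; X0 → T0 B; A → A A; B → B X1; X1 → T0 T0; B → T0 X2; X2 → T1 T1; C → S X3; X3 → C X4; X4 → A T0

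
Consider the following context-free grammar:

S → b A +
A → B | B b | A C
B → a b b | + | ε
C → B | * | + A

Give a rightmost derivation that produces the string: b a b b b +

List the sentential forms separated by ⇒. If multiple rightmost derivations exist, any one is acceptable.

S ⇒ b A + ⇒ b B b + ⇒ b a b b b +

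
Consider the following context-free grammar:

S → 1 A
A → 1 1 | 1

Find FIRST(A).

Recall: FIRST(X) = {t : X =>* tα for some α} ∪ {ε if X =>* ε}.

We compute FIRST(A) using the standard algorithm.
FIRST(A) = {1}
FIRST(S) = {1}
Therefore, FIRST(A) = {1}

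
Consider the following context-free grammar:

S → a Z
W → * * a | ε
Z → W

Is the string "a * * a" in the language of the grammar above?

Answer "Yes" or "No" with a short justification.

Yes - a valid derivation exists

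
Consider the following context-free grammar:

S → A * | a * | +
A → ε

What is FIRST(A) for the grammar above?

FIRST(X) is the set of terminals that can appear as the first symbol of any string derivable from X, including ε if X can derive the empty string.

We compute FIRST(A) using the standard algorithm.
FIRST(A) = {ε}
FIRST(S) = {*, +, a}
Therefore, FIRST(A) = {ε}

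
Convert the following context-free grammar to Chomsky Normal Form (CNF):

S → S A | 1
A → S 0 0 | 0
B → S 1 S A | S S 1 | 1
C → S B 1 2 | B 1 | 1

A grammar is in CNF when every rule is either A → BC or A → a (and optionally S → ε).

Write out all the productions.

S → 1; T0 → 0; A → 0; T1 → 1; B → 1; T2 → 2; C → 1; S → S A; A → S X0; X0 → T0 T0; B → S X1; X1 → T1 X2; X2 → S A; B → S X3; X3 → S T1; C → S X4; X4 → B X5; X5 → T1 T2; C → B T1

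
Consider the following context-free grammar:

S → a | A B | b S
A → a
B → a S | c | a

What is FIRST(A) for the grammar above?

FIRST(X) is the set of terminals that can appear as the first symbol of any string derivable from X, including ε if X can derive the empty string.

We compute FIRST(A) using the standard algorithm.
FIRST(A) = {a}
FIRST(B) = {a, c}
FIRST(S) = {a, b}
Therefore, FIRST(A) = {a}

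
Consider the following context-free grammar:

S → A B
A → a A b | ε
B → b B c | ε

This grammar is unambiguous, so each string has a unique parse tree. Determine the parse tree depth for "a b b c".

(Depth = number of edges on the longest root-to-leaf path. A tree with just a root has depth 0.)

3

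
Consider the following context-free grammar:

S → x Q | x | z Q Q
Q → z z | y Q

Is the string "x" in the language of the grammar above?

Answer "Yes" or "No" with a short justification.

Yes - a valid derivation exists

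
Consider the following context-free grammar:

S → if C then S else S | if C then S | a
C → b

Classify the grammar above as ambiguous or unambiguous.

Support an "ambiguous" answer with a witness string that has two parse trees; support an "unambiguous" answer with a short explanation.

Ambiguous - the string 'if b then if b then a else a' has two distinct parse trees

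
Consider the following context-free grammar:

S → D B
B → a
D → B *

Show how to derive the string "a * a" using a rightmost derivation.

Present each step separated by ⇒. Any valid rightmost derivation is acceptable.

S ⇒ D B ⇒ D a ⇒ B * a ⇒ a * a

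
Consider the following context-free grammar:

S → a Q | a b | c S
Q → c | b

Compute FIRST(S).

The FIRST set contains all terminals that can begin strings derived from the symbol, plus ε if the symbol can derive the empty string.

We compute FIRST(S) using the standard algorithm.
FIRST(Q) = {b, c}
FIRST(S) = {a, c}
Therefore, FIRST(S) = {a, c}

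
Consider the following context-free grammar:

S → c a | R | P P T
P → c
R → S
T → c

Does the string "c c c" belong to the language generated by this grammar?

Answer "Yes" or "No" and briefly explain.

Yes - a valid derivation exists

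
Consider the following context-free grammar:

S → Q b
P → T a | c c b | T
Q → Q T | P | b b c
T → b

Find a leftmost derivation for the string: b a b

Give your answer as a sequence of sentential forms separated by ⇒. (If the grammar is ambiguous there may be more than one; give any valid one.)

S ⇒ Q b ⇒ P b ⇒ T a b ⇒ b a b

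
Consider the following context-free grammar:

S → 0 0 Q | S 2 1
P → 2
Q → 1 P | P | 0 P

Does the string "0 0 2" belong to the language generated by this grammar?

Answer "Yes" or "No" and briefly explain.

Yes - a valid derivation exists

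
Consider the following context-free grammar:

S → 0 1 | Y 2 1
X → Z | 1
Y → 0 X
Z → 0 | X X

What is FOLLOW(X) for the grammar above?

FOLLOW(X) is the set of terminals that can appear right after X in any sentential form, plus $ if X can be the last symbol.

We compute FOLLOW(X) using the standard algorithm.
FOLLOW(S) starts with {$}.
FIRST(S) = {0}
FIRST(X) = {0, 1}
FIRST(Y) = {0}
FIRST(Z) = {0, 1}
FOLLOW(S) = {$}
FOLLOW(X) = {0, 1, 2}
FOLLOW(Y) = {2}
FOLLOW(Z) = {0, 1, 2}
Therefore, FOLLOW(X) = {0, 1, 2}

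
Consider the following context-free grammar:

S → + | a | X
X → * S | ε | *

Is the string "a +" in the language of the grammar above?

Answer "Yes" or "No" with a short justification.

No - no valid derivation exists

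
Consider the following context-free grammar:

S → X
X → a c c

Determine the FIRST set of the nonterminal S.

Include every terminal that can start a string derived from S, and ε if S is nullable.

We compute FIRST(S) using the standard algorithm.
FIRST(S) = {a}
FIRST(X) = {a}
Therefore, FIRST(S) = {a}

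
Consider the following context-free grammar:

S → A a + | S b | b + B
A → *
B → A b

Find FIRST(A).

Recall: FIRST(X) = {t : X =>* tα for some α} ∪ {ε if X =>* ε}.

We compute FIRST(A) using the standard algorithm.
FIRST(A) = {*}
FIRST(B) = {*}
FIRST(S) = {*, b}
Therefore, FIRST(A) = {*}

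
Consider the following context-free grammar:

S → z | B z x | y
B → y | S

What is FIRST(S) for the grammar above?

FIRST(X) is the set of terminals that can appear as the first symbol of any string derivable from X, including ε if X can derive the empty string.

We compute FIRST(S) using the standard algorithm.
FIRST(B) = {y, z}
FIRST(S) = {y, z}
Therefore, FIRST(S) = {y, z}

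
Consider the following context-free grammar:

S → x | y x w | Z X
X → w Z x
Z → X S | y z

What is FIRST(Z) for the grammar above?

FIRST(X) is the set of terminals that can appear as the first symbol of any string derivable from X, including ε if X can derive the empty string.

We compute FIRST(Z) using the standard algorithm.
FIRST(S) = {w, x, y}
FIRST(X) = {w}
FIRST(Z) = {w, y}
Therefore, FIRST(Z) = {w, y}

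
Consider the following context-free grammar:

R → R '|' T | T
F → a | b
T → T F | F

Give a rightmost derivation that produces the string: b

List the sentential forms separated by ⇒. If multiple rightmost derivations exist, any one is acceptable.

R ⇒ T ⇒ F ⇒ b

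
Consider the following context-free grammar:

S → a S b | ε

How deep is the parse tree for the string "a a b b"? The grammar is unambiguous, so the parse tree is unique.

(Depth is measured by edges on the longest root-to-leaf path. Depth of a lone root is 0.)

3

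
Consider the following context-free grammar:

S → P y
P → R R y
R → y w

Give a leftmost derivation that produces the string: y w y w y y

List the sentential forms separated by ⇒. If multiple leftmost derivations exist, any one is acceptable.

S ⇒ P y ⇒ R R y y ⇒ y w R y y ⇒ y w y w y y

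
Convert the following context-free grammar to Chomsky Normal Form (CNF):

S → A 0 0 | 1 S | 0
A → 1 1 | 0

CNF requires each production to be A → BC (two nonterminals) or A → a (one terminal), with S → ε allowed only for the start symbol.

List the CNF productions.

T0 → 0; T1 → 1; S → 0; A → 0; S → A X0; X0 → T0 T0; S → T1 S; A → T1 T1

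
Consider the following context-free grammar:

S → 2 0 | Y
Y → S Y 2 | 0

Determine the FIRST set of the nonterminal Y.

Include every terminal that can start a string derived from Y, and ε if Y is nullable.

We compute FIRST(Y) using the standard algorithm.
FIRST(S) = {0, 2}
FIRST(Y) = {0, 2}
Therefore, FIRST(Y) = {0, 2}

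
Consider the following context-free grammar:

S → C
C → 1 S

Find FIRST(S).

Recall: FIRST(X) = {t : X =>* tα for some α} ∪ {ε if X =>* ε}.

We compute FIRST(S) using the standard algorithm.
FIRST(C) = {1}
FIRST(S) = {1}
Therefore, FIRST(S) = {1}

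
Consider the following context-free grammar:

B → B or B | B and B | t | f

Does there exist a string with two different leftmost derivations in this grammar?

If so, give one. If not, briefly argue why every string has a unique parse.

Yes - the string 'f and t or f and t or f and t' has two distinct leftmost derivations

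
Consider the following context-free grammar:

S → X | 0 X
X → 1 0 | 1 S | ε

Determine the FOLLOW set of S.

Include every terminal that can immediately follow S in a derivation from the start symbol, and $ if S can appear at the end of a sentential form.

We compute FOLLOW(S) using the standard algorithm.
FOLLOW(S) starts with {$}.
FIRST(S) = {0, 1, ε}
FIRST(X) = {1, ε}
FOLLOW(S) = {$}
FOLLOW(X) = {$}
Therefore, FOLLOW(S) = {$}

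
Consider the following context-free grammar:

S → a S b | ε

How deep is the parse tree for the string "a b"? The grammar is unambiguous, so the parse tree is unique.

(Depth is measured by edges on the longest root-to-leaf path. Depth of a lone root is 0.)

2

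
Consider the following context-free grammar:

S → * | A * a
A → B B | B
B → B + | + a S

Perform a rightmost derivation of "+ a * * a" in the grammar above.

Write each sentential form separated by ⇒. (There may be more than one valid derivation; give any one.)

S ⇒ A * a ⇒ B * a ⇒ + a S * a ⇒ + a * * a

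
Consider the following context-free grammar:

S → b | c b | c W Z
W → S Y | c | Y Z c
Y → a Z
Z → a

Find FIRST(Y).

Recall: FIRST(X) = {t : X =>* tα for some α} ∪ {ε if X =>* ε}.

We compute FIRST(Y) using the standard algorithm.
FIRST(S) = {b, c}
FIRST(W) = {a, b, c}
FIRST(Y) = {a}
FIRST(Z) = {a}
Therefore, FIRST(Y) = {a}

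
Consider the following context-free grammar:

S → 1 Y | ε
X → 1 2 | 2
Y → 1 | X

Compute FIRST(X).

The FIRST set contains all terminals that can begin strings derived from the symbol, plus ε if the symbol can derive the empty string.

We compute FIRST(X) using the standard algorithm.
FIRST(S) = {1, ε}
FIRST(X) = {1, 2}
FIRST(Y) = {1, 2}
Therefore, FIRST(X) = {1, 2}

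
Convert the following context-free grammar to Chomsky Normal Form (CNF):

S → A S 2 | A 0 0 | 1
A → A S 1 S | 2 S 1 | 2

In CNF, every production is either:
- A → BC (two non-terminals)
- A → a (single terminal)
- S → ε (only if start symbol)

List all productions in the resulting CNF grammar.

T2 → 2; T0 → 0; S → 1; T1 → 1; A → 2; S → A X0; X0 → S T2; S → A X1; X1 → T0 T0; A → A X2; X2 → S X3; X3 → T1 S; A → T2 X4; X4 → S T1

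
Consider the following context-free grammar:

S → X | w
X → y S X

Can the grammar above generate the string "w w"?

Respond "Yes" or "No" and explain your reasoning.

No - no valid derivation exists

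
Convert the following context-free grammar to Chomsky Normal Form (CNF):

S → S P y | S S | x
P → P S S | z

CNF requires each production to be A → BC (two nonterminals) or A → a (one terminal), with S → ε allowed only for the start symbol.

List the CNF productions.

TY → y; S → x; P → z; S → S X0; X0 → P TY; S → S S; P → P X1; X1 → S S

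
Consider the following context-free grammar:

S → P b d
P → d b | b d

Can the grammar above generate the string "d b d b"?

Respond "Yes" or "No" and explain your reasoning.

No - no valid derivation exists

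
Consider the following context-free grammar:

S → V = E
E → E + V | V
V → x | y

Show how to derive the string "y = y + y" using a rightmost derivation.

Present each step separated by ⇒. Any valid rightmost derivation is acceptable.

S ⇒ V = E ⇒ V = E + V ⇒ V = E + y ⇒ V = V + y ⇒ V = y + y ⇒ y = y + y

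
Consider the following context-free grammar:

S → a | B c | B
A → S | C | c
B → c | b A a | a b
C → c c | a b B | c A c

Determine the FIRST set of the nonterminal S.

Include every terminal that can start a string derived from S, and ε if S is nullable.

We compute FIRST(S) using the standard algorithm.
FIRST(A) = {a, b, c}
FIRST(B) = {a, b, c}
FIRST(C) = {a, c}
FIRST(S) = {a, b, c}
Therefore, FIRST(S) = {a, b, c}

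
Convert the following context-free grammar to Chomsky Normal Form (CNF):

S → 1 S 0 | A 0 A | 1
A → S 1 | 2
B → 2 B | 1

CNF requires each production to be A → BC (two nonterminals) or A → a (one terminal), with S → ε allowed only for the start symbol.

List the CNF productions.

T1 → 1; T0 → 0; S → 1; A → 2; T2 → 2; B → 1; S → T1 X0; X0 → S T0; S → A X1; X1 → T0 A; A → S T1; B → T2 B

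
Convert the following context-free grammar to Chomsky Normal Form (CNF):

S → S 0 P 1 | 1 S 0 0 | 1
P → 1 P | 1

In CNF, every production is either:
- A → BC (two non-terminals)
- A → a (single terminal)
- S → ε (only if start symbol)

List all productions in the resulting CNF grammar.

T0 → 0; T1 → 1; S → 1; P → 1; S → S X0; X0 → T0 X1; X1 → P T1; S → T1 X2; X2 → S X3; X3 → T0 T0; P → T1 P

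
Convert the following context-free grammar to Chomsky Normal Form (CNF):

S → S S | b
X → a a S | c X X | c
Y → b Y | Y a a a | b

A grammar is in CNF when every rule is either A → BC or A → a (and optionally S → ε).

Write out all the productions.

S → b; TA → a; TC → c; X → c; TB → b; Y → b; S → S S; X → TA X0; X0 → TA S; X → TC X1; X1 → X X; Y → TB Y; Y → Y X2; X2 → TA X3; X3 → TA TA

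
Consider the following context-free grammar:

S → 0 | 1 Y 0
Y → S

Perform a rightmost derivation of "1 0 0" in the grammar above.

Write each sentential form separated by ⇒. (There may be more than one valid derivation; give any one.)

S ⇒ 1 Y 0 ⇒ 1 S 0 ⇒ 1 0 0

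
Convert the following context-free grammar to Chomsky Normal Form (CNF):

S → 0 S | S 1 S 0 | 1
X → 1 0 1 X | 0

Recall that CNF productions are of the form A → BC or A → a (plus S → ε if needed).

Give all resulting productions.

T0 → 0; T1 → 1; S → 1; X → 0; S → T0 S; S → S X0; X0 → T1 X1; X1 → S T0; X → T1 X2; X2 → T0 X3; X3 → T1 X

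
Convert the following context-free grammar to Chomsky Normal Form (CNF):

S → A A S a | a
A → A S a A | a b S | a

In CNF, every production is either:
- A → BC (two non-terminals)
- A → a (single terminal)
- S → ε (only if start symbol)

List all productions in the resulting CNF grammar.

TA → a; S → a; TB → b; A → a; S → A X0; X0 → A X1; X1 → S TA; A → A X2; X2 → S X3; X3 → TA A; A → TA X4; X4 → TB S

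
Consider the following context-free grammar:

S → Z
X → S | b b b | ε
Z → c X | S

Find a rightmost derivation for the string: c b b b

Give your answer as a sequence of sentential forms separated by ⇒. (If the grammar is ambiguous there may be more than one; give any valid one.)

S ⇒ Z ⇒ c X ⇒ c b b b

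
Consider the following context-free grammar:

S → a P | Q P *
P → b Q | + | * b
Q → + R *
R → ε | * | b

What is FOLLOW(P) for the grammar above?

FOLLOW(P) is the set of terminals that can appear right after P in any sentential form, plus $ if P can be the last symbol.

We compute FOLLOW(P) using the standard algorithm.
FOLLOW(S) starts with {$}.
FIRST(P) = {*, +, b}
FIRST(Q) = {+}
FIRST(R) = {*, b, ε}
FIRST(S) = {+, a}
FOLLOW(P) = {$, *}
FOLLOW(Q) = {$, *, +, b}
FOLLOW(R) = {*}
FOLLOW(S) = {$}
Therefore, FOLLOW(P) = {$, *}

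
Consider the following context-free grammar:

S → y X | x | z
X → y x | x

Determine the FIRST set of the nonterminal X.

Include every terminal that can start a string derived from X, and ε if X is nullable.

We compute FIRST(X) using the standard algorithm.
FIRST(S) = {x, y, z}
FIRST(X) = {x, y}
Therefore, FIRST(X) = {x, y}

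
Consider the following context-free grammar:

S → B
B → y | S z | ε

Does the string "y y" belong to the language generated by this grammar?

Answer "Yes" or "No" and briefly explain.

No - no valid derivation exists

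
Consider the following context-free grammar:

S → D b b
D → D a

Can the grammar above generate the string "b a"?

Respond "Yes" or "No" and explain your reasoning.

No - no valid derivation exists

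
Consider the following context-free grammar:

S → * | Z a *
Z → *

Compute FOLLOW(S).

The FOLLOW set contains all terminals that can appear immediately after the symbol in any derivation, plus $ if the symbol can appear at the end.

We compute FOLLOW(S) using the standard algorithm.
FOLLOW(S) starts with {$}.
FIRST(S) = {*}
FIRST(Z) = {*}
FOLLOW(S) = {$}
FOLLOW(Z) = {a}
Therefore, FOLLOW(S) = {$}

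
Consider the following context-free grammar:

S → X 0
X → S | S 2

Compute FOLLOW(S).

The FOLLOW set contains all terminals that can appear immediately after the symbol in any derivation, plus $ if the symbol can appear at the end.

We compute FOLLOW(S) using the standard algorithm.
FOLLOW(S) starts with {$}.
FIRST(S) = {}
FIRST(X) = {}
FOLLOW(S) = {$, 0, 2}
FOLLOW(X) = {0}
Therefore, FOLLOW(S) = {$, 0, 2}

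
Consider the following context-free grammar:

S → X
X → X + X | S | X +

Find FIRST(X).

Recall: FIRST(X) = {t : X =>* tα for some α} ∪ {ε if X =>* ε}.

We compute FIRST(X) using the standard algorithm.
FIRST(S) = {}
FIRST(X) = {}
Therefore, FIRST(X) = {}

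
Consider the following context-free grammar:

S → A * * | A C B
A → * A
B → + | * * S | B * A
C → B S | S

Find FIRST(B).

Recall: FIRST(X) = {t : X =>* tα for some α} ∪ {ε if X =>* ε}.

We compute FIRST(B) using the standard algorithm.
FIRST(A) = {*}
FIRST(B) = {*, +}
FIRST(C) = {*, +}
FIRST(S) = {*}
Therefore, FIRST(B) = {*, +}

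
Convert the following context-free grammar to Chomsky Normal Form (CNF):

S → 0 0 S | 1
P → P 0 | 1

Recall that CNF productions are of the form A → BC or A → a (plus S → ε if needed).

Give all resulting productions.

T0 → 0; S → 1; P → 1; S → T0 X0; X0 → T0 S; P → P T0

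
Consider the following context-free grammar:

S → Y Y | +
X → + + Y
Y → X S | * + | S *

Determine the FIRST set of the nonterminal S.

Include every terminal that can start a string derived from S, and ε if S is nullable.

We compute FIRST(S) using the standard algorithm.
FIRST(S) = {*, +}
FIRST(X) = {+}
FIRST(Y) = {*, +}
Therefore, FIRST(S) = {*, +}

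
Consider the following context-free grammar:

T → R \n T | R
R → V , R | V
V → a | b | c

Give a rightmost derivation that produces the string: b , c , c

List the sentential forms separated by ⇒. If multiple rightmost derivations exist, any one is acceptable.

T ⇒ R ⇒ V , R ⇒ V , V , R ⇒ V , V , V ⇒ V , V , c ⇒ V , c , c ⇒ b , c , c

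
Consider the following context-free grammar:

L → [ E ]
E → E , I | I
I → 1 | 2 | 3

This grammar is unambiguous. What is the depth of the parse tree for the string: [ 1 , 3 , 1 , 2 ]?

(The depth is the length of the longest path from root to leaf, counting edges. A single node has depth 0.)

6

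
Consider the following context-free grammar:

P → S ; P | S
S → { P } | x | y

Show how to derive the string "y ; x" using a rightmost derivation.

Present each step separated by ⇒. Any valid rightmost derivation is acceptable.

P ⇒ S ; P ⇒ S ; S ⇒ S ; x ⇒ y ; x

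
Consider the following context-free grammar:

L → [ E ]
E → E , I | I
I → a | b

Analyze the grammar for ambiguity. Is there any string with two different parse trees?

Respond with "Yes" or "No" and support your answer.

No - the grammar is unambiguous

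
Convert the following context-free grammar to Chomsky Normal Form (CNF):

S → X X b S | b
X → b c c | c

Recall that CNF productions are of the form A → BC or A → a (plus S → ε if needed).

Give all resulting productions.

TB → b; S → b; TC → c; X → c; S → X X0; X0 → X X1; X1 → TB S; X → TB X2; X2 → TC TC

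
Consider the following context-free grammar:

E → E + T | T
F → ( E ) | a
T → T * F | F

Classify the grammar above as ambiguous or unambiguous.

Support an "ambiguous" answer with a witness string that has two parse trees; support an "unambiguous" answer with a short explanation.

Unambiguous - every string in the language has a unique parse tree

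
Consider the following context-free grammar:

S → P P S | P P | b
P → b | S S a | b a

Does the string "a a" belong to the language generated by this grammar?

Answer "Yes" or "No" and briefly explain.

No - no valid derivation exists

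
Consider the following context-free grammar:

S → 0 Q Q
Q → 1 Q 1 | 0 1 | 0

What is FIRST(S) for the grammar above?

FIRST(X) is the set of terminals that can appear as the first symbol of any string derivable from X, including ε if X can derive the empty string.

We compute FIRST(S) using the standard algorithm.
FIRST(Q) = {0, 1}
FIRST(S) = {0}
Therefore, FIRST(S) = {0}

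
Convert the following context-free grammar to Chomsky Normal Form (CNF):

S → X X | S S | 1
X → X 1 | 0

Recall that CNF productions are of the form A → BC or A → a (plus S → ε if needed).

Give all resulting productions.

S → 1; T1 → 1; X → 0; S → X X; S → S S; X → X T1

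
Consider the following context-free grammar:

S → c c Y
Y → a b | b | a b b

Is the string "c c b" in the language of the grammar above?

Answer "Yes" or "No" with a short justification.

Yes - a valid derivation exists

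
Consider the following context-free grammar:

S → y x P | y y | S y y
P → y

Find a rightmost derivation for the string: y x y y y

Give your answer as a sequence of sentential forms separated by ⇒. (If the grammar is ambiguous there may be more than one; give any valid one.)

S ⇒ S y y ⇒ y x P y y ⇒ y x y y y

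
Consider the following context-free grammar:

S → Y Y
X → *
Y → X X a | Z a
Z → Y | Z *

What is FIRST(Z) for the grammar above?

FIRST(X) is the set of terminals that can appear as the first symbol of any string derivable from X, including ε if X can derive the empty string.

We compute FIRST(Z) using the standard algorithm.
FIRST(S) = {*}
FIRST(X) = {*}
FIRST(Y) = {*}
FIRST(Z) = {*}
Therefore, FIRST(Z) = {*}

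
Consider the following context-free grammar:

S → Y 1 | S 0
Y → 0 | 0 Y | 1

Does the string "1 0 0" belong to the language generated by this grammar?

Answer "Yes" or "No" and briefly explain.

No - no valid derivation exists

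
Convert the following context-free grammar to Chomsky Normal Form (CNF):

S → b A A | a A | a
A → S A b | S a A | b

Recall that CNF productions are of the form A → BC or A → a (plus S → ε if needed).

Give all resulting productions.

TB → b; TA → a; S → a; A → b; S → TB X0; X0 → A A; S → TA A; A → S X1; X1 → A TB; A → S X2; X2 → TA A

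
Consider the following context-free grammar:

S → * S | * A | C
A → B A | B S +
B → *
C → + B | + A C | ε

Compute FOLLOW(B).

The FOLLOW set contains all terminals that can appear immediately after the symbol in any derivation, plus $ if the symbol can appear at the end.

We compute FOLLOW(B) using the standard algorithm.
FOLLOW(S) starts with {$}.
FIRST(A) = {*}
FIRST(B) = {*}
FIRST(C) = {+, ε}
FIRST(S) = {*, +, ε}
FOLLOW(A) = {$, +}
FOLLOW(B) = {$, *, +}
FOLLOW(C) = {$, +}
FOLLOW(S) = {$, +}
Therefore, FOLLOW(B) = {$, *, +}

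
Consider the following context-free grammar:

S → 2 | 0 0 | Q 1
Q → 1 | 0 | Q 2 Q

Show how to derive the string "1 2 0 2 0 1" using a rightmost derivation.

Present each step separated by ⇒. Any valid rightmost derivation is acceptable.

S ⇒ Q 1 ⇒ Q 2 Q 1 ⇒ Q 2 0 1 ⇒ Q 2 Q 2 0 1 ⇒ Q 2 0 2 0 1 ⇒ 1 2 0 2 0 1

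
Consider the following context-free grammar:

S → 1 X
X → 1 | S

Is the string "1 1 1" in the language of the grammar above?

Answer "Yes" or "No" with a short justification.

Yes - a valid derivation exists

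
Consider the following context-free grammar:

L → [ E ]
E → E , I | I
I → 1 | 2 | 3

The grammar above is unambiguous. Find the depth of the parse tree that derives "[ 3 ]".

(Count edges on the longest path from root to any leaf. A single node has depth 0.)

3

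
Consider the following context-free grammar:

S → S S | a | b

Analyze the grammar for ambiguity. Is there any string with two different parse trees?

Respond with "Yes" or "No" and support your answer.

Yes - the string 'b b b a' has two distinct parse trees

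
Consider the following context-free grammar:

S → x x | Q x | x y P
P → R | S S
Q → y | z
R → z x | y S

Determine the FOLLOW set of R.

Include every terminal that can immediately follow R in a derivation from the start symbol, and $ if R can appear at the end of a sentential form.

We compute FOLLOW(R) using the standard algorithm.
FOLLOW(S) starts with {$}.
FIRST(P) = {x, y, z}
FIRST(Q) = {y, z}
FIRST(R) = {y, z}
FIRST(S) = {x, y, z}
FOLLOW(P) = {$, x, y, z}
FOLLOW(Q) = {x}
FOLLOW(R) = {$, x, y, z}
FOLLOW(S) = {$, x, y, z}
Therefore, FOLLOW(R) = {$, x, y, z}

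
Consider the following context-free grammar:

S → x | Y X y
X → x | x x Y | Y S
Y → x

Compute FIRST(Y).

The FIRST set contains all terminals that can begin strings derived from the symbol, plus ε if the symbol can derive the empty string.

We compute FIRST(Y) using the standard algorithm.
FIRST(S) = {x}
FIRST(X) = {x}
FIRST(Y) = {x}
Therefore, FIRST(Y) = {x}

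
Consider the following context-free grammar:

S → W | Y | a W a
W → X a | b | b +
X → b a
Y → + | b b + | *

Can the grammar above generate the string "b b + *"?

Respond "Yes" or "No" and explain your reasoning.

No - no valid derivation exists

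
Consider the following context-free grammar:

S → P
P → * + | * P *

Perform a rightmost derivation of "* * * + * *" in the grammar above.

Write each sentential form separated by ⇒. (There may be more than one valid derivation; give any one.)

S ⇒ P ⇒ * P * ⇒ * * P * * ⇒ * * * + * *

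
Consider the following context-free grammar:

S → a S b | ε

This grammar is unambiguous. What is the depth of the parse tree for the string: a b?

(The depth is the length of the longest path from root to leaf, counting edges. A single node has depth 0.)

2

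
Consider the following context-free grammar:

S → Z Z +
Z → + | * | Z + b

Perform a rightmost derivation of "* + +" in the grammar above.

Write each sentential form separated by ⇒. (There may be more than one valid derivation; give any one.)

S ⇒ Z Z + ⇒ Z + + ⇒ * + +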